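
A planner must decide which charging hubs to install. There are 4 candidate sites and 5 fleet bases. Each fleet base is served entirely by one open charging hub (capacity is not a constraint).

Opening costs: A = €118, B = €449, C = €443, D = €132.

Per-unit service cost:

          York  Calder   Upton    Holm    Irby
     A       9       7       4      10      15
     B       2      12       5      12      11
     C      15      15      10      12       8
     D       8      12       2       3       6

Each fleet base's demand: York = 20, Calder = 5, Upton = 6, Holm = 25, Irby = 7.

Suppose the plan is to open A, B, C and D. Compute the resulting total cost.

Total cost: 1346

Each fleet base is assigned to its cheapest site among the open ones.
{A, B, C, D}: York→B 2·20=40, Calder→A 7·5=35, Upton→D 2·6=12, Holm→D 3·25=75, Irby→D 6·7=42. Service 204; fixed 1142; total 1346.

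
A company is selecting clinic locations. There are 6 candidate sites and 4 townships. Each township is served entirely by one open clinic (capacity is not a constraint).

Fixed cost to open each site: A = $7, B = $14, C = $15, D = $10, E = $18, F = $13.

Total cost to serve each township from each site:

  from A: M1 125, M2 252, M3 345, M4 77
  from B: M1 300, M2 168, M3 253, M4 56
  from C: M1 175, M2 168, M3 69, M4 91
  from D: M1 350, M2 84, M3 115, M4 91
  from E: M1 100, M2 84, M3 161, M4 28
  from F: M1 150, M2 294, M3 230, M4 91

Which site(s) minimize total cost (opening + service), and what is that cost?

For any fixed open set, each township goes to its cheapest open site; total = fixed + service.
{C, E}: M1→E 100, M2→E 84, M3→C 69, M4→E 28. Service 281; fixed 33; total 314.
{A, C, E}: M1→E 100, M2→E 84, M3→C 69, M4→E 28. Service 281; fixed 40; total 321.
{C, D, E}: service 281 + fixed 43 = 324
{A, B, C, D, E, F}: M1→E 100, M2→D 84, M3→C 69, M4→E 28. Service 281; fixed 77; total 358.
No other subset beats 314.

Open C and E; minimum total cost 314.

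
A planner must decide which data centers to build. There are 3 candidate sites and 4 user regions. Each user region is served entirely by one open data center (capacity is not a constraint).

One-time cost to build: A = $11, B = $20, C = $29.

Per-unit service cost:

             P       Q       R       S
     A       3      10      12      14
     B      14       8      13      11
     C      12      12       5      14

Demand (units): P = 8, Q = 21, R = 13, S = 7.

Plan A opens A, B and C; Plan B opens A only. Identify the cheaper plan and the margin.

Plan A is cheaper by 105.

Plan A: {A, B, C}: P→A 3·8=24, Q→B 8·21=168, R→C 5·13=65, S→B 11·7=77. Service 334; fixed 60; total 394.
Plan B: {A}: P→A 3·8=24, Q→A 10·21=210, R→A 12·13=156, S→A 14·7=98. Service 488; fixed 11; total 499.
Difference: |394 − 499| = 105.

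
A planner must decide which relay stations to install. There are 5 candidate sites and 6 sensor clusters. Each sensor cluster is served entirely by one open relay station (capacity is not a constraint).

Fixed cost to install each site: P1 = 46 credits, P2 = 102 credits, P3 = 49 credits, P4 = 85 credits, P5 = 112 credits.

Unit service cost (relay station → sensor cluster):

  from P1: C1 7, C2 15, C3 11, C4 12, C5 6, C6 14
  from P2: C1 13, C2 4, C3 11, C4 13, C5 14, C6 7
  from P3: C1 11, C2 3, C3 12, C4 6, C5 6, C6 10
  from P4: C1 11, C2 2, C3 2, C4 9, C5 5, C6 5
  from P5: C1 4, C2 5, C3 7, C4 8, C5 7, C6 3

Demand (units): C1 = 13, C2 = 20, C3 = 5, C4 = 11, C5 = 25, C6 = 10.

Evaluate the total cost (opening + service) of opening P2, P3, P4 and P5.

Total cost: 671

Each sensor cluster is assigned to its cheapest site among the open ones.
{P2, P3, P4, P5}: C1→P5 4·13=52, C2→P4 2·20=40, C3→P4 2·5=10, C4→P3 6·11=66, C5→P4 5·25=125, C6→P5 3·10=30. Service 323; fixed 348; total 671.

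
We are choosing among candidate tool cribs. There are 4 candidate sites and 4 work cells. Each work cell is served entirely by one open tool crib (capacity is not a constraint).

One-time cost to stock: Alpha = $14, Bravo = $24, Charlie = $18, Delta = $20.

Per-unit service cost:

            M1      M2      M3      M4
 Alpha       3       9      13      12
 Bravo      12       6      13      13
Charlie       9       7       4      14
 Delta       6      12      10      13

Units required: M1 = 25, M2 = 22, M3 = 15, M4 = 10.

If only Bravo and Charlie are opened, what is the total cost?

Each work cell is assigned to its cheapest site among the open ones.
{Bravo, Charlie}: M1→Charlie 9·25=225, M2→Bravo 6·22=132, M3→Charlie 4·15=60, M4→Bravo 13·10=130. Service 547; fixed 42; total 589.

Total cost: 589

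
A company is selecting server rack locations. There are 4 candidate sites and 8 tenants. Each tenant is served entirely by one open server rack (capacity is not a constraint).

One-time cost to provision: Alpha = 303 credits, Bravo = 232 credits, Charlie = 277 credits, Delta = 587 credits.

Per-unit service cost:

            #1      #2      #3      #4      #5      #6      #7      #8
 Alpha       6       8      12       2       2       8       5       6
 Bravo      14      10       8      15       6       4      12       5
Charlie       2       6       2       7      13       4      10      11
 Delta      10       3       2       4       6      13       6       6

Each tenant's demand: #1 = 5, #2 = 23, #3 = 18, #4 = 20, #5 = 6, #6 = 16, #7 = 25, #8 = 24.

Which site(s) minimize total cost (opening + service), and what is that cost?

For any fixed open set, each tenant goes to its cheapest open site; total = fixed + service.
{Alpha, Charlie}: #1→Charlie 2·5=10, #2→Charlie 6·23=138, #3→Charlie 2·18=36, #4→Alpha 2·20=40, #5→Alpha 2·6=12, #6→Charlie 4·16=64, #7→Alpha 5·25=125, #8→Alpha 6·24=144. Service 569; fixed 580; total 1149.
{Alpha}: #1→Alpha 6·5=30, #2→Alpha 8·23=184, #3→Alpha 12·18=216, #4→Alpha 2·20=40, #5→Alpha 2·6=12, #6→Alpha 8·16=128, #7→Alpha 5·25=125, #8→Alpha 6·24=144. Service 879; fixed 303; total 1182.
{Alpha, Bravo}: service 719 + fixed 535 = 1254
{Alpha, Bravo, Charlie, Delta}: service 476 + fixed 1399 = 1875
No other subset beats 1149.

Open Alpha and Charlie; minimum total cost 1149.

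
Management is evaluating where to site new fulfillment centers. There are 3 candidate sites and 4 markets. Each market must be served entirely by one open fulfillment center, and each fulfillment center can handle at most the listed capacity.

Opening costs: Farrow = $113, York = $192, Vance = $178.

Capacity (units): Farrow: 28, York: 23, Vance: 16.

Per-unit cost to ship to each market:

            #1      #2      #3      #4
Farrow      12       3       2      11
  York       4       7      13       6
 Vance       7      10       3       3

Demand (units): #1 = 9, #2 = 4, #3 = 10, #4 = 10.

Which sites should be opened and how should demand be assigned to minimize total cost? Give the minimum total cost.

Open {Farrow, York}: #1→York 4·9=36, #2→Farrow 3·4=12, #3→Farrow 2·10=20, #4→York 6·10=60.
Loads: Farrow carries 14/28, York carries 19/23. Service 128; fixed 305; total 433.
Next best feasible plan costs 449.

Minimum total cost: 433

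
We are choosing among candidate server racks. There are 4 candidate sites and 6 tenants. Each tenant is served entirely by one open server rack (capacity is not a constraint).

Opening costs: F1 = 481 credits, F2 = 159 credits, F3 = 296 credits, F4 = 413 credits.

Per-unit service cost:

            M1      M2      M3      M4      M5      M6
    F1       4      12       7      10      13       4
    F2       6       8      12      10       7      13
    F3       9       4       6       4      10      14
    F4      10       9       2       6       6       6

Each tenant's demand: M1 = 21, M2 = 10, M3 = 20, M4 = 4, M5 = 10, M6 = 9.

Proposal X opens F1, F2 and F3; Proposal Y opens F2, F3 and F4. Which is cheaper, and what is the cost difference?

Proposal X: {F1, F2, F3}: M1→F1 4·21=84, M2→F3 4·10=40, M3→F3 6·20=120, M4→F3 4·4=16, M5→F2 7·10=70, M6→F1 4·9=36. Service 366; fixed 936; total 1302.
Proposal Y: {F2, F3, F4}: M1→F2 6·21=126, M2→F3 4·10=40, M3→F4 2·20=40, M4→F3 4·4=16, M5→F4 6·10=60, M6→F4 6·9=54. Service 336; fixed 868; total 1204.
Difference: |1302 − 1204| = 98.

Proposal Y is cheaper by 98.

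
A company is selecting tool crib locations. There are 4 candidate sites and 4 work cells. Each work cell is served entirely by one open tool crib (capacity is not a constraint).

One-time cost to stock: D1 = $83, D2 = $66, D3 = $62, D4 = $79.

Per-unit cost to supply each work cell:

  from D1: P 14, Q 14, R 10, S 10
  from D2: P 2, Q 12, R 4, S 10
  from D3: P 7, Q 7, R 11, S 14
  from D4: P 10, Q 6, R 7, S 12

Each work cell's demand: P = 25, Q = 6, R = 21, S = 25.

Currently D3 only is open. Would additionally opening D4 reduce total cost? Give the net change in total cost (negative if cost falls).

Yes — net change −61 (cost falls by 61).

Current service cost with {D3}: 798.
Adding D4: each work cell re-picks its cheapest; new service cost 658, saving 140.
Extra fixed cost: 79. Net change = 79 − 140 = -61.
(Totals: 860 → 799.)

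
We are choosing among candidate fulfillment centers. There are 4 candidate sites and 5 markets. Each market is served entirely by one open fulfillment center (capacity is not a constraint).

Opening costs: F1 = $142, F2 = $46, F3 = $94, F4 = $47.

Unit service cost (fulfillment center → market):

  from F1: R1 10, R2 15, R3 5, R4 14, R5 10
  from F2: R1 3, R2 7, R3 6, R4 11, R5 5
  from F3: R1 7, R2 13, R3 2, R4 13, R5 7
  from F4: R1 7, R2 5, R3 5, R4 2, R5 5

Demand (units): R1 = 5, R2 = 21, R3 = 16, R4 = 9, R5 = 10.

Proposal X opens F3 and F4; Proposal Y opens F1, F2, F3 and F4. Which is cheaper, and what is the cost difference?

Proposal X is cheaper by 168.

Proposal X: {F3, F4}: R1→F3 7·5=35, R2→F4 5·21=105, R3→F3 2·16=32, R4→F4 2·9=18, R5→F4 5·10=50. Service 240; fixed 141; total 381.
Proposal Y: {F1, F2, F3, F4}: R1→F2 3·5=15, R2→F4 5·21=105, R3→F3 2·16=32, R4→F4 2·9=18, R5→F2 5·10=50. Service 220; fixed 329; total 549.
Difference: |381 − 549| = 168.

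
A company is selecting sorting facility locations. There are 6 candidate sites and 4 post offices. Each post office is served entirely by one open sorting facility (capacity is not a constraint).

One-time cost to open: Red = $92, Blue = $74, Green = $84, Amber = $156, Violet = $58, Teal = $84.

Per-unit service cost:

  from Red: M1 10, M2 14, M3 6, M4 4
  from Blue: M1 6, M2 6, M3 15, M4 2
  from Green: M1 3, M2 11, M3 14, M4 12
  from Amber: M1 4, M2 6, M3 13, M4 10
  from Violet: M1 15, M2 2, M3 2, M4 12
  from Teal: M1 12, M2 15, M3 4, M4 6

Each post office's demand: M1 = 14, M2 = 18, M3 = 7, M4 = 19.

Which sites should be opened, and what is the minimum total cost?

For any fixed open set, each post office goes to its cheapest open site; total = fixed + service.
{Blue, Violet}: M1→Blue 6·14=84, M2→Violet 2·18=36, M3→Violet 2·7=14, M4→Blue 2·19=38. Service 172; fixed 132; total 304.
{Blue, Green, Violet}: M1→Green 3·14=42, M2→Violet 2·18=36, M3→Violet 2·7=14, M4→Blue 2·19=38. Service 130; fixed 216; total 346.
{Blue, Violet, Teal}: service 172 + fixed 216 = 388
{Red, Blue, Green, Amber, Violet, Teal}: service 130 + fixed 548 = 678
No other subset beats 304.

Open Blue and Violet; minimum total cost 304.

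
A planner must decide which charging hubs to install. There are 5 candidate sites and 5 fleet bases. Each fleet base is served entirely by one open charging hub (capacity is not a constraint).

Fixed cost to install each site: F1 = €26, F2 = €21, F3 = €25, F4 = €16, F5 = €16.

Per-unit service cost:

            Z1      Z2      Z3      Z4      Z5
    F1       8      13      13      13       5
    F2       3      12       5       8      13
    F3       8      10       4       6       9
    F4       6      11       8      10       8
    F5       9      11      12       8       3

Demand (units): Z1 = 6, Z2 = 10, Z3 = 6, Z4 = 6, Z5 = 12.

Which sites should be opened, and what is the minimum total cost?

For any fixed open set, each fleet base goes to its cheapest open site; total = fixed + service.
{F2, F3, F5}: Z1→F2 3·6=18, Z2→F3 10·10=100, Z3→F3 4·6=24, Z4→F3 6·6=36, Z5→F5 3·12=36. Service 214; fixed 62; total 276.
{F2, F5}: Z1→F2 3·6=18, Z2→F5 11·10=110, Z3→F2 5·6=30, Z4→F2 8·6=48, Z5→F5 3·12=36. Service 242; fixed 37; total 279.
{F3, F5}: Z1→F3 8·6=48, Z2→F3 10·10=100, Z3→F3 4·6=24, Z4→F3 6·6=36, Z5→F5 3·12=36. Service 244; fixed 41; total 285.
{F1, F2, F3, F4, F5}: service 214 + fixed 104 = 318
No other subset beats 276.

Open F2, F3 and F5; minimum total cost 276.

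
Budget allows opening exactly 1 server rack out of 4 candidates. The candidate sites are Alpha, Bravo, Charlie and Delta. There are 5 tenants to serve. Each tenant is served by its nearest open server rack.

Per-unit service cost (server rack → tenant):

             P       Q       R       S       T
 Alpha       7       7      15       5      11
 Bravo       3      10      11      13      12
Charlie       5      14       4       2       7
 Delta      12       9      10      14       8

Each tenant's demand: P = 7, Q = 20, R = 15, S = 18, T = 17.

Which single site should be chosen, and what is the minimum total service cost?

With exactly 1 open, each tenant uses its cheapest among the chosen.
{Charlie}: P→Charlie 5·7=35, Q→Charlie 14·20=280, R→Charlie 4·15=60, S→Charlie 2·18=36, T→Charlie 7·17=119. Service cost 530.
{Alpha}: service cost 691
{Delta}: service cost 802
Among all 4 size-1 choices, {Charlie} is lowest.

Choose Charlie only; total service cost 530.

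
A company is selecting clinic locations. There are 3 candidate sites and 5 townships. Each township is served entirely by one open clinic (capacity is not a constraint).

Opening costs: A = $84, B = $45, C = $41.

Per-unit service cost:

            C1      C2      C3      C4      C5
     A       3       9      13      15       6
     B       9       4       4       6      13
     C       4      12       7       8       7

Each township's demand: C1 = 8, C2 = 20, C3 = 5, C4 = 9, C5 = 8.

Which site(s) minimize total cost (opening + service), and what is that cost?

For any fixed open set, each township goes to its cheapest open site; total = fixed + service.
{B, C}: C1→C 4·8=32, C2→B 4·20=80, C3→B 4·5=20, C4→B 6·9=54, C5→C 7·8=56. Service 242; fixed 86; total 328.
{A, B}: C1→A 3·8=24, C2→B 4·20=80, C3→B 4·5=20, C4→B 6·9=54, C5→A 6·8=48. Service 226; fixed 129; total 355.
{B}: C1→B 9·8=72, C2→B 4·20=80, C3→B 4·5=20, C4→B 6·9=54, C5→B 13·8=104. Service 330; fixed 45; total 375.
{A, B, C}: service 226 + fixed 170 = 396
(All 7 nonempty subsets were checked; B and C is lowest.)

Open B and C; minimum total cost 328.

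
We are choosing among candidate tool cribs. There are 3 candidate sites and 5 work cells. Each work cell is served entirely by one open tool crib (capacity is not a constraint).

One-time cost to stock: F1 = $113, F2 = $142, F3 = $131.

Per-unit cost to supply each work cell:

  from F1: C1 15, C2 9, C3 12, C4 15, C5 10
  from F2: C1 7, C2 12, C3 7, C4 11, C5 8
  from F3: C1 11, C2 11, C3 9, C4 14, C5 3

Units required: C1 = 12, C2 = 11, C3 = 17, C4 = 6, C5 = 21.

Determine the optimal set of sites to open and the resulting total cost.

Open F3 only; minimum total cost 684.

For any fixed open set, each work cell goes to its cheapest open site; total = fixed + service.
{F3}: C1→F3 11·12=132, C2→F3 11·11=121, C3→F3 9·17=153, C4→F3 14·6=84, C5→F3 3·21=63. Service 553; fixed 131; total 684.
{F2}: service 569 + fixed 142 = 711
{F2, F3}: service 453 + fixed 273 = 726
{F1, F2, F3}: service 431 + fixed 386 = 817
No other subset beats 684.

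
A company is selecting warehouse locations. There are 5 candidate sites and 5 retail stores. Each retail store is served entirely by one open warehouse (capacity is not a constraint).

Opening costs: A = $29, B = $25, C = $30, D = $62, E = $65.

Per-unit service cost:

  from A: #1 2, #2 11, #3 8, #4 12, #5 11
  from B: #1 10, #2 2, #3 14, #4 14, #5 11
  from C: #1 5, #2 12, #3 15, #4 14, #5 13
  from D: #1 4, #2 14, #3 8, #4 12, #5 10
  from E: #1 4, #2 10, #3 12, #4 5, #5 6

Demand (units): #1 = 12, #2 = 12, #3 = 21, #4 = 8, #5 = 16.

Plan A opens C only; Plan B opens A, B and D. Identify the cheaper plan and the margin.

Plan A: {C}: #1→C 5·12=60, #2→C 12·12=144, #3→C 15·21=315, #4→C 14·8=112, #5→C 13·16=208. Service 839; fixed 30; total 869.
Plan B: {A, B, D}: #1→A 2·12=24, #2→B 2·12=24, #3→A 8·21=168, #4→A 12·8=96, #5→D 10·16=160. Service 472; fixed 116; total 588.
Difference: |869 − 588| = 281.

Plan B is cheaper by 281.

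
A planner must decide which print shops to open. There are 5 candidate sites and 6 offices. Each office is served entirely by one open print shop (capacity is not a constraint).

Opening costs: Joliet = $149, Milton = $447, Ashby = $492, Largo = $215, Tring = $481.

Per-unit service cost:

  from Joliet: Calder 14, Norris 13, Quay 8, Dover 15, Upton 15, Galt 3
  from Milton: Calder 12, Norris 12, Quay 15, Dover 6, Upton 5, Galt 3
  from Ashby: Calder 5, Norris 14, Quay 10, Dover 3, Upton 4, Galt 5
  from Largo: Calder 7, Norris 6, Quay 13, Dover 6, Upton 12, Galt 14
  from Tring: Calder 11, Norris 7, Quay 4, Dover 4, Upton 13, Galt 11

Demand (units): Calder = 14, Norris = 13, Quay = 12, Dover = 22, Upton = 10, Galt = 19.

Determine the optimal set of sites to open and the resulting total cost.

Open Joliet and Largo; minimum total cost 945.

For any fixed open set, each office goes to its cheapest open site; total = fixed + service.
{Joliet, Largo}: Calder→Largo 7·14=98, Norris→Largo 6·13=78, Quay→Joliet 8·12=96, Dover→Largo 6·22=132, Upton→Largo 12·10=120, Galt→Joliet 3·19=57. Service 581; fixed 364; total 945.
{Ashby}: Calder→Ashby 5·14=70, Norris→Ashby 14·13=182, Quay→Ashby 10·12=120, Dover→Ashby 3·22=66, Upton→Ashby 4·10=40, Galt→Ashby 5·19=95. Service 573; fixed 492; total 1065.
{Largo}: Calder→Largo 7·14=98, Norris→Largo 6·13=78, Quay→Largo 13·12=156, Dover→Largo 6·22=132, Upton→Largo 12·10=120, Galt→Largo 14·19=266. Service 850; fixed 215; total 1065.
{Joliet, Milton, Ashby, Largo, Tring}: service 359 + fixed 1784 = 2143
No other subset beats 945.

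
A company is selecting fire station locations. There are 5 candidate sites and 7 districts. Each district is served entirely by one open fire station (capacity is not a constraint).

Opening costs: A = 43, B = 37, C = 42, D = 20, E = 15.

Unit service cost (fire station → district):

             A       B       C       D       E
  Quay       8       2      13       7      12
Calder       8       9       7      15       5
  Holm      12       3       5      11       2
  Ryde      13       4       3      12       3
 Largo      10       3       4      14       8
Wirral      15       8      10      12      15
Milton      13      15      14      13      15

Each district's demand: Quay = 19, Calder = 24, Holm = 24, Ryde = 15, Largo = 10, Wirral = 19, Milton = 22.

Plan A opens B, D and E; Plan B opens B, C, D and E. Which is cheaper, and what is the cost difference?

Plan A: {B, D, E}: Quay→B 2·19=38, Calder→E 5·24=120, Holm→E 2·24=48, Ryde→E 3·15=45, Largo→B 3·10=30, Wirral→B 8·19=152, Milton→D 13·22=286. Service 719; fixed 72; total 791.
Plan B: {B, C, D, E}: Quay→B 2·19=38, Calder→E 5·24=120, Holm→E 2·24=48, Ryde→C 3·15=45, Largo→B 3·10=30, Wirral→B 8·19=152, Milton→D 13·22=286. Service 719; fixed 114; total 833.
Difference: |791 − 833| = 42.

Plan A is cheaper by 42.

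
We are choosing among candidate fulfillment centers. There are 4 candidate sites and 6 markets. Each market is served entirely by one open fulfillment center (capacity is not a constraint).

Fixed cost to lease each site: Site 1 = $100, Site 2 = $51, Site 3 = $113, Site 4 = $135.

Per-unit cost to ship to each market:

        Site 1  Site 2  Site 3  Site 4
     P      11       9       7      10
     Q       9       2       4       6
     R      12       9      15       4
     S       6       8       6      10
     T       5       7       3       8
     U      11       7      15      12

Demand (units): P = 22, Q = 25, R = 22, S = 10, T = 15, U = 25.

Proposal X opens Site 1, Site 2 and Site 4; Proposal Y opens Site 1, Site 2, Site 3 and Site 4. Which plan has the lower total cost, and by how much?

Proposal X: {Site 1, Site 2, Site 4}: P→Site 2 9·22=198, Q→Site 2 2·25=50, R→Site 4 4·22=88, S→Site 1 6·10=60, T→Site 1 5·15=75, U→Site 2 7·25=175. Service 646; fixed 286; total 932.
Proposal Y: {Site 1, Site 2, Site 3, Site 4}: P→Site 3 7·22=154, Q→Site 2 2·25=50, R→Site 4 4·22=88, S→Site 1 6·10=60, T→Site 3 3·15=45, U→Site 2 7·25=175. Service 572; fixed 399; total 971.
Difference: |932 − 971| = 39.

Proposal X is cheaper by 39.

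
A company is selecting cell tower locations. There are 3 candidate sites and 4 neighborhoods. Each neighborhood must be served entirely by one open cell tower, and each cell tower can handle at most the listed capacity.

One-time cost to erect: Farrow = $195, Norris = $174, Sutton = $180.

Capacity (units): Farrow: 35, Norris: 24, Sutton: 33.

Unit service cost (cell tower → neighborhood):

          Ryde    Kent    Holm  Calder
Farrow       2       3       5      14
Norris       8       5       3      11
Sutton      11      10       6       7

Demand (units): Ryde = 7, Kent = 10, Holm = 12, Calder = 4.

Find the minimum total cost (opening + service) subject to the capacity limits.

Minimum total cost: 355

Open {Farrow}: Ryde→Farrow 2·7=14, Kent→Farrow 3·10=30, Holm→Farrow 5·12=60, Calder→Farrow 14·4=56.
Loads: Farrow carries 33/35. Service 160; fixed 195; total 355.
Next best feasible plan costs 457.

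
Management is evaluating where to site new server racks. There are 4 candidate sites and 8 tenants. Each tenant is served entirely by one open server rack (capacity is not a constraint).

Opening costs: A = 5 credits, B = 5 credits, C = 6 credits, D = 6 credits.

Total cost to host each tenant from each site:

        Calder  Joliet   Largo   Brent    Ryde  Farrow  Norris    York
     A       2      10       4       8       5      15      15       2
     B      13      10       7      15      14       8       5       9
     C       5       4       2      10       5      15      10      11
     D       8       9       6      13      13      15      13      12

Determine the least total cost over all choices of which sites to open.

For any fixed open set, each tenant goes to its cheapest open site; total = fixed + service.
{A, B, C}: Calder→A 2, Joliet→C 4, Largo→C 2, Brent→A 8, Ryde→A 5, Farrow→B 8, Norris→B 5, York→A 2. Service 36; fixed 16; total 52.
{A, B}: Calder→A 2, Joliet→A 10, Largo→A 4, Brent→A 8, Ryde→A 5, Farrow→B 8, Norris→B 5, York→A 2. Service 44; fixed 10; total 54.
{A, B, C, D}: service 36 + fixed 22 = 58
{A}: service 61 + fixed 5 = 66
No other subset beats 52.

Minimum total cost: 52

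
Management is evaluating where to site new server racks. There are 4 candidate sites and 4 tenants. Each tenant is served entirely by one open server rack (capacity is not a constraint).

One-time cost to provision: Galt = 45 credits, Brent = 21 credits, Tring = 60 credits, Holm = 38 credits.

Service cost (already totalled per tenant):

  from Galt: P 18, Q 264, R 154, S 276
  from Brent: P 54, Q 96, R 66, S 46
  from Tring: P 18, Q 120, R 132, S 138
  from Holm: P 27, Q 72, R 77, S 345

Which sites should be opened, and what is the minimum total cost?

For any fixed open set, each tenant goes to its cheapest open site; total = fixed + service.
{Brent, Holm}: P→Holm 27, Q→Holm 72, R→Brent 66, S→Brent 46. Service 211; fixed 59; total 270.
{Brent}: P→Brent 54, Q→Brent 96, R→Brent 66, S→Brent 46. Service 262; fixed 21; total 283.
{Galt, Brent}: P→Galt 18, Q→Brent 96, R→Brent 66, S→Brent 46. Service 226; fixed 66; total 292.
{Galt, Brent, Tring, Holm}: P→Galt 18, Q→Holm 72, R→Brent 66, S→Brent 46. Service 202; fixed 164; total 366.
(All 15 nonempty subsets were checked; Brent and Holm is lowest.)

Open Brent and Holm; minimum total cost 270.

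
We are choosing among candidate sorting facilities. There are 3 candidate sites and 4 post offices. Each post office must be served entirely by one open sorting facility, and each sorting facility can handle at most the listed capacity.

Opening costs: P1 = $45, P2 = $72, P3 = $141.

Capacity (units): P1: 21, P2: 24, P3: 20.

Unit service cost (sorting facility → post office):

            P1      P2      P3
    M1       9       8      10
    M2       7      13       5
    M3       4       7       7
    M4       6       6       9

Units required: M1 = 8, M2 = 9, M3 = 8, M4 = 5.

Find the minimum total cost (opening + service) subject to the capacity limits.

Minimum total cost: 306

Open {P1, P2}: M1→P2 8·8=64, M2→P1 7·9=63, M3→P1 4·8=32, M4→P2 6·5=30.
Loads: P1 carries 17/21, P2 carries 13/24. Service 189; fixed 117; total 306.
Next best feasible plan costs 330.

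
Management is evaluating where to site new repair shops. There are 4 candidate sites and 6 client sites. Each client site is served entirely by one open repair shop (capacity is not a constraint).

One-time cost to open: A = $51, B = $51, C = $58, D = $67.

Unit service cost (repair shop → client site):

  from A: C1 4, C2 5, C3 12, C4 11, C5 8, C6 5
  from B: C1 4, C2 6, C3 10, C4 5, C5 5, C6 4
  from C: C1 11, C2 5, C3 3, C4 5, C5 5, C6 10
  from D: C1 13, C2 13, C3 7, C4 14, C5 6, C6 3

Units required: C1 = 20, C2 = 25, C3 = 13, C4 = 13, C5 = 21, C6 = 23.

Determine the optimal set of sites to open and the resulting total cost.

For any fixed open set, each client site goes to its cheapest open site; total = fixed + service.
{B, C}: C1→B 4·20=80, C2→C 5·25=125, C3→C 3·13=39, C4→B 5·13=65, C5→B 5·21=105, C6→B 4·23=92. Service 506; fixed 109; total 615.
{A, C}: C1→A 4·20=80, C2→A 5·25=125, C3→C 3·13=39, C4→C 5·13=65, C5→C 5·21=105, C6→A 5·23=115. Service 529; fixed 109; total 638.
{A, C, D}: service 483 + fixed 176 = 659
{A, B, C, D}: service 483 + fixed 227 = 710
(All 15 nonempty subsets were checked; B and C is lowest.)

Open B and C; minimum total cost 615.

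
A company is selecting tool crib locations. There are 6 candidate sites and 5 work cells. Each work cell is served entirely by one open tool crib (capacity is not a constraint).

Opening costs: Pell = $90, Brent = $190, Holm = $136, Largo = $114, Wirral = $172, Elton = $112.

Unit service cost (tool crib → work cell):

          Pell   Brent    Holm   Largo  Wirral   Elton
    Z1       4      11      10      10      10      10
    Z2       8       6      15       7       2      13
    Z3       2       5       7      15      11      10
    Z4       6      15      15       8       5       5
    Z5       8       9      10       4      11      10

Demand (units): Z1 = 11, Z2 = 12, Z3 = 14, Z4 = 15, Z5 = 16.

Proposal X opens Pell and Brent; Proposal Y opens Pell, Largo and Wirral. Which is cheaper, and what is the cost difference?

Proposal Y is cheaper by 31.

Proposal X: {Pell, Brent}: Z1→Pell 4·11=44, Z2→Brent 6·12=72, Z3→Pell 2·14=28, Z4→Pell 6·15=90, Z5→Pell 8·16=128. Service 362; fixed 280; total 642.
Proposal Y: {Pell, Largo, Wirral}: Z1→Pell 4·11=44, Z2→Wirral 2·12=24, Z3→Pell 2·14=28, Z4→Wirral 5·15=75, Z5→Largo 4·16=64. Service 235; fixed 376; total 611.
Difference: |642 − 611| = 31.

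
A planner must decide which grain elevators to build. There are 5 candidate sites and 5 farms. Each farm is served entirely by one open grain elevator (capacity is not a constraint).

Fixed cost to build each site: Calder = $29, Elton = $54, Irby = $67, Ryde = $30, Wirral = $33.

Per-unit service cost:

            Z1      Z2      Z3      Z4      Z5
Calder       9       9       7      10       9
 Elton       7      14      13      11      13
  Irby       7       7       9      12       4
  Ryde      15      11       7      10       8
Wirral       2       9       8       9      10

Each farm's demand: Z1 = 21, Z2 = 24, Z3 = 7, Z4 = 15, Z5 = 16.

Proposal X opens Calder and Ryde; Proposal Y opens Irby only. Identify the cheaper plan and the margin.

Proposal Y is cheaper by 102.

Proposal X: {Calder, Ryde}: Z1→Calder 9·21=189, Z2→Calder 9·24=216, Z3→Calder 7·7=49, Z4→Calder 10·15=150, Z5→Ryde 8·16=128. Service 732; fixed 59; total 791.
Proposal Y: {Irby}: Z1→Irby 7·21=147, Z2→Irby 7·24=168, Z3→Irby 9·7=63, Z4→Irby 12·15=180, Z5→Irby 4·16=64. Service 622; fixed 67; total 689.
Difference: |791 − 689| = 102.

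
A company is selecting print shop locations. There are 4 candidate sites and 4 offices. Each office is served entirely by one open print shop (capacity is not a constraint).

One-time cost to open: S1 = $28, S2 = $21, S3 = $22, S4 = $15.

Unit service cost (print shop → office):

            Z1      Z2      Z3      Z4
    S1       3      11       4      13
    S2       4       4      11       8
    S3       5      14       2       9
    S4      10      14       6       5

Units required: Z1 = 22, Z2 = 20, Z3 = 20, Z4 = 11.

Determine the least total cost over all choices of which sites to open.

For any fixed open set, each office goes to its cheapest open site; total = fixed + service.
{S2, S3, S4}: Z1→S2 4·22=88, Z2→S2 4·20=80, Z3→S3 2·20=40, Z4→S4 5·11=55. Service 263; fixed 58; total 321.
{S1, S2, S3, S4}: service 241 + fixed 86 = 327
{S2, S3}: Z1→S2 4·22=88, Z2→S2 4·20=80, Z3→S3 2·20=40, Z4→S2 8·11=88. Service 296; fixed 43; total 339.
{S4}: service 675 + fixed 15 = 690
No other subset beats 321.

Minimum total cost: 321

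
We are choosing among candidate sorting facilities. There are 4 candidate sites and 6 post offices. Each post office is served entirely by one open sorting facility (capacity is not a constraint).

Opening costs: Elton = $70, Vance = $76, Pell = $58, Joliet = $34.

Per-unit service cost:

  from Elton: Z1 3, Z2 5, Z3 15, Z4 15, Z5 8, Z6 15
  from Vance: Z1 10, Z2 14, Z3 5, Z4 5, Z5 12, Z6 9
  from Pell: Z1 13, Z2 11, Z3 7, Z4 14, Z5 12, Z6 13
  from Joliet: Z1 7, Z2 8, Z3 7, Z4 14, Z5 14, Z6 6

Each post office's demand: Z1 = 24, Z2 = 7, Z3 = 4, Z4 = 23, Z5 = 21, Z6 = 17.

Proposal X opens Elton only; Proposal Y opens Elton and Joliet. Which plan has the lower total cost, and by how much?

Proposal X: {Elton}: Z1→Elton 3·24=72, Z2→Elton 5·7=35, Z3→Elton 15·4=60, Z4→Elton 15·23=345, Z5→Elton 8·21=168, Z6→Elton 15·17=255. Service 935; fixed 70; total 1005.
Proposal Y: {Elton, Joliet}: Z1→Elton 3·24=72, Z2→Elton 5·7=35, Z3→Joliet 7·4=28, Z4→Joliet 14·23=322, Z5→Elton 8·21=168, Z6→Joliet 6·17=102. Service 727; fixed 104; total 831.
Difference: |1005 − 831| = 174.

Proposal Y is cheaper by 174.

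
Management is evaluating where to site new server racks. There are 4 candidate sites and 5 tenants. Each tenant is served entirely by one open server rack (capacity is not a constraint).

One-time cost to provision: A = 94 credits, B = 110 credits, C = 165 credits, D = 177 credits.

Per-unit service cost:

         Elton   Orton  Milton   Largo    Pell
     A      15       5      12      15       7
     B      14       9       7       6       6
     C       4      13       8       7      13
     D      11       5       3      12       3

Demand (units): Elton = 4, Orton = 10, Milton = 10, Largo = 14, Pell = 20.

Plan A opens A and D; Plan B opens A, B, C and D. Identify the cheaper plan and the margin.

Plan A: {A, D}: Elton→D 11·4=44, Orton→A 5·10=50, Milton→D 3·10=30, Largo→D 12·14=168, Pell→D 3·20=60. Service 352; fixed 271; total 623.
Plan B: {A, B, C, D}: Elton→C 4·4=16, Orton→A 5·10=50, Milton→D 3·10=30, Largo→B 6·14=84, Pell→D 3·20=60. Service 240; fixed 546; total 786.
Difference: |623 − 786| = 163.

Plan A is cheaper by 163.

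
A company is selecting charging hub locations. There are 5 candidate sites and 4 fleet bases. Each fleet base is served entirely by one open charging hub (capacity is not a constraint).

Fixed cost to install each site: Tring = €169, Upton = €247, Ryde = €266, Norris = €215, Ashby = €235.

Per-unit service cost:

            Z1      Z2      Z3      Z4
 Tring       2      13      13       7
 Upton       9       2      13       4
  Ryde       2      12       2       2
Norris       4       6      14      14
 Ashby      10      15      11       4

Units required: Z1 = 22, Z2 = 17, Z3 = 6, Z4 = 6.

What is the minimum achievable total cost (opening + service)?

Minimum total cost: 538

For any fixed open set, each fleet base goes to its cheapest open site; total = fixed + service.
{Ryde}: Z1→Ryde 2·22=44, Z2→Ryde 12·17=204, Z3→Ryde 2·6=12, Z4→Ryde 2·6=12. Service 272; fixed 266; total 538.
{Tring}: service 385 + fixed 169 = 554
{Norris}: service 358 + fixed 215 = 573
{Tring, Upton, Ryde, Norris, Ashby}: service 102 + fixed 1132 = 1234
No other subset beats 538.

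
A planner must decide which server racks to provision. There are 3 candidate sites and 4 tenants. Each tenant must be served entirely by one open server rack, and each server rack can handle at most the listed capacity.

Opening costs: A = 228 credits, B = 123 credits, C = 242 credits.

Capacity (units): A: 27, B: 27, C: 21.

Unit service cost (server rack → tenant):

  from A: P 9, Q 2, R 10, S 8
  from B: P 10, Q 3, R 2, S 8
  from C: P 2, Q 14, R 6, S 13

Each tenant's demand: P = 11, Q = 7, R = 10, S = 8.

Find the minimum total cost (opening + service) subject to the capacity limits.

Open {B, C}: P→C 2·11=22, Q→B 3·7=21, R→B 2·10=20, S→B 8·8=64.
Loads: B carries 25/27, C carries 11/21. Service 127; fixed 365; total 492.
Next best feasible plan costs 532.

Minimum total cost: 492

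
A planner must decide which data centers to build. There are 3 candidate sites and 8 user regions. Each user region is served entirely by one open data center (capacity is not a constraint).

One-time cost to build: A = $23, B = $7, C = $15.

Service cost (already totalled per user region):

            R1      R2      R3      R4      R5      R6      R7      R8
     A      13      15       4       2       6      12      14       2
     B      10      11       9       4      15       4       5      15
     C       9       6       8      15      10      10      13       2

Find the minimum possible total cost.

For any fixed open set, each user region goes to its cheapest open site; total = fixed + service.
{B, C}: R1→C 9, R2→C 6, R3→C 8, R4→B 4, R5→C 10, R6→B 4, R7→B 5, R8→C 2. Service 48; fixed 22; total 70.
{A, B}: R1→B 10, R2→B 11, R3→A 4, R4→A 2, R5→A 6, R6→B 4, R7→B 5, R8→A 2. Service 44; fixed 30; total 74.
{B}: service 73 + fixed 7 = 80
{A, B, C}: service 38 + fixed 45 = 83
No other subset beats 70.

Minimum total cost: 70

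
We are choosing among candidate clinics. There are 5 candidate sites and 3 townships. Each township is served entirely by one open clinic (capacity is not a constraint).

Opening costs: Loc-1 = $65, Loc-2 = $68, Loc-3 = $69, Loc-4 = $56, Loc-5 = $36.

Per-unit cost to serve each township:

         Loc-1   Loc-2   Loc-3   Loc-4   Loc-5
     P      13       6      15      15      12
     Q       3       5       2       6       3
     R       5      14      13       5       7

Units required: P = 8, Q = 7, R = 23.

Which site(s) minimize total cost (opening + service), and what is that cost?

Open Loc-1 only; minimum total cost 305.

For any fixed open set, each township goes to its cheapest open site; total = fixed + service.
{Loc-1}: P→Loc-1 13·8=104, Q→Loc-1 3·7=21, R→Loc-1 5·23=115. Service 240; fixed 65; total 305.
{Loc-5}: service 278 + fixed 36 = 314
{Loc-1, Loc-2}: service 184 + fixed 133 = 317
{Loc-1, Loc-2, Loc-3, Loc-4, Loc-5}: service 177 + fixed 294 = 471
No other subset beats 305.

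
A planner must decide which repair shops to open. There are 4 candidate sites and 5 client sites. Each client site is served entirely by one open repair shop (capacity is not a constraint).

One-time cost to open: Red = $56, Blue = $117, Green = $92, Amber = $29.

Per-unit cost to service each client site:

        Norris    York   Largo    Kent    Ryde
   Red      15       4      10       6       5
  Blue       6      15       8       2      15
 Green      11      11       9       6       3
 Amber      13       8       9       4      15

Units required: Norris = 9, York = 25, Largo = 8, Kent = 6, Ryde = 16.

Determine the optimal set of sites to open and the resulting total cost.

For any fixed open set, each client site goes to its cheapest open site; total = fixed + service.
{Red, Amber}: Norris→Amber 13·9=117, York→Red 4·25=100, Largo→Amber 9·8=72, Kent→Amber 4·6=24, Ryde→Red 5·16=80. Service 393; fixed 85; total 478.
{Red, Blue}: service 310 + fixed 173 = 483
{Red}: service 431 + fixed 56 = 487
{Red, Blue, Green, Amber}: service 278 + fixed 294 = 572
(All 15 nonempty subsets were checked; Red and Amber is lowest.)

Open Red and Amber; minimum total cost 478.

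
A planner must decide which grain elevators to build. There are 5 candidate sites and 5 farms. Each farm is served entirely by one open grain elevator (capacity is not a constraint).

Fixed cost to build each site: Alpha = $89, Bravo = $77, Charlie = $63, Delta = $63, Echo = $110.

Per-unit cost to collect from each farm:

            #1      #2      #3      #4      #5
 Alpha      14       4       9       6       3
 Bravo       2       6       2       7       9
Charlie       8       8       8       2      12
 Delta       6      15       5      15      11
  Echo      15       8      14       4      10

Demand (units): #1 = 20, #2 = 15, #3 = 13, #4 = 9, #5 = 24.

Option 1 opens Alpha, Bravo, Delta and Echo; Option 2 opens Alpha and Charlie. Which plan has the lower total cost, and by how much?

Option 2 is cheaper by 7.

Option 1: {Alpha, Bravo, Delta, Echo}: #1→Bravo 2·20=40, #2→Alpha 4·15=60, #3→Bravo 2·13=26, #4→Echo 4·9=36, #5→Alpha 3·24=72. Service 234; fixed 339; total 573.
Option 2: {Alpha, Charlie}: #1→Charlie 8·20=160, #2→Alpha 4·15=60, #3→Charlie 8·13=104, #4→Charlie 2·9=18, #5→Alpha 3·24=72. Service 414; fixed 152; total 566.
Difference: |573 − 566| = 7.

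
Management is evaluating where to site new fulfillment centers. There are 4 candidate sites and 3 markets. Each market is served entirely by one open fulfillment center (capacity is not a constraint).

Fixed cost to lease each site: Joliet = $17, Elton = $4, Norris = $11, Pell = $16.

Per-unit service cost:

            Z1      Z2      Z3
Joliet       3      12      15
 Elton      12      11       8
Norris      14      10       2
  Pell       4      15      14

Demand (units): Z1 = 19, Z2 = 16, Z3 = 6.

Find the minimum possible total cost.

Minimum total cost: 257

For any fixed open set, each market goes to its cheapest open site; total = fixed + service.
{Joliet, Norris}: Z1→Joliet 3·19=57, Z2→Norris 10·16=160, Z3→Norris 2·6=12. Service 229; fixed 28; total 257.
{Joliet, Elton, Norris}: service 229 + fixed 32 = 261
{Joliet, Norris, Pell}: service 229 + fixed 44 = 273
{Joliet, Elton, Norris, Pell}: service 229 + fixed 48 = 277
(All 15 nonempty subsets were checked; Joliet and Norris is lowest.)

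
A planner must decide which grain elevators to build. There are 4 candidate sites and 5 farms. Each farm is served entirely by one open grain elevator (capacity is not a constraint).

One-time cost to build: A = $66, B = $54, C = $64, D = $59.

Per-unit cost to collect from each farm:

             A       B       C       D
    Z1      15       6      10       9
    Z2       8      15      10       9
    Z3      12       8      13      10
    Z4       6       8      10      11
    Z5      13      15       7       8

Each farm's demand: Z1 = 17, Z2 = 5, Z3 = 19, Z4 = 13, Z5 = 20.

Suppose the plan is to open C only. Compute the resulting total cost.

Each farm is assigned to its cheapest site among the open ones.
{C}: Z1→C 10·17=170, Z2→C 10·5=50, Z3→C 13·19=247, Z4→C 10·13=130, Z5→C 7·20=140. Service 737; fixed 64; total 801.

Total cost: 801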